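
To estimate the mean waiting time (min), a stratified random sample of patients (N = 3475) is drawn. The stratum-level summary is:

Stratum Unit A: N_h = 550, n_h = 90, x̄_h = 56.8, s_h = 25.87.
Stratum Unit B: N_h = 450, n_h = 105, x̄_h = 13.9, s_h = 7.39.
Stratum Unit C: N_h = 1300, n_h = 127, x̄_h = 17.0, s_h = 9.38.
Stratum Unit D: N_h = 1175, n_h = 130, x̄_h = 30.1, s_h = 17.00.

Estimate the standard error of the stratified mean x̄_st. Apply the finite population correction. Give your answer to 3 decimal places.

SE(x̄_st) ≈ 0.690

V̂(x̄_st) = Σ W_h² (1 − n_h/N_h) s_h²/n_h, with W_h = N_h/N and N = 3475:
  stratum Unit A: (550/3475)²·(1 − 90/550)·25.87²/90 = 0.155798
  stratum Unit B: (450/3475)²·(1 − 105/450)·7.39²/105 = 0.00668685
  stratum Unit C: (1300/3475)²·(1 − 127/1300)·9.38²/127 = 0.087485
  stratum Unit D: (1175/3475)²·(1 − 130/1175)·17.00²/130 = 0.226047
V̂(x̄_st) = 0.476017
SE(x̄_st) = √0.476017 = 0.68994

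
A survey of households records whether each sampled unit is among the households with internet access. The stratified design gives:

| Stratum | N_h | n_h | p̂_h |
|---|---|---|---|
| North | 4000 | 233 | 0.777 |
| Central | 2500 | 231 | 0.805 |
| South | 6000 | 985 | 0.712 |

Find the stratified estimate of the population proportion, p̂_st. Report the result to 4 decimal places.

N = 12500; stratum weights W_h = N_h/N.
p̂_st = Σ W_h p̂_h = (4000·0.777 + 2500·0.805 + 6000·0.712)/12500 = 0.75140

p̂_st ≈ 0.7514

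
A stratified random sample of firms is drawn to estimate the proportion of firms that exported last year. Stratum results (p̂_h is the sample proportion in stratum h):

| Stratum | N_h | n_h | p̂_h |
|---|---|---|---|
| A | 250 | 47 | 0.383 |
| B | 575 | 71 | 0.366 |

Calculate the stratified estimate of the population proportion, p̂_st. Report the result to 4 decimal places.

p̂_st ≈ 0.3712

N = 825; stratum weights W_h = N_h/N.
p̂_st = Σ W_h p̂_h = (250·0.383 + 575·0.366)/825 = 0.37115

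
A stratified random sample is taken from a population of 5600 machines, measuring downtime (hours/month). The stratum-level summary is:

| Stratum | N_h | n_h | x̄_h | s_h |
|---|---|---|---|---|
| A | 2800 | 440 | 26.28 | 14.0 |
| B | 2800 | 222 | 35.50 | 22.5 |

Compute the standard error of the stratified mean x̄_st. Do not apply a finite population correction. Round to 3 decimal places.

SE(x̄_st) ≈ 0.826

V̂(x̄_st) = Σ W_h² s_h²/n_h, with W_h = N_h/N and N = 5600:
  stratum A: (2800/5600)²·14.0²/440 = 0.111364
  stratum B: (2800/5600)²·22.5²/222 = 0.570101
V̂(x̄_st) = 0.681465
SE(x̄_st) = √0.681465 = 0.825509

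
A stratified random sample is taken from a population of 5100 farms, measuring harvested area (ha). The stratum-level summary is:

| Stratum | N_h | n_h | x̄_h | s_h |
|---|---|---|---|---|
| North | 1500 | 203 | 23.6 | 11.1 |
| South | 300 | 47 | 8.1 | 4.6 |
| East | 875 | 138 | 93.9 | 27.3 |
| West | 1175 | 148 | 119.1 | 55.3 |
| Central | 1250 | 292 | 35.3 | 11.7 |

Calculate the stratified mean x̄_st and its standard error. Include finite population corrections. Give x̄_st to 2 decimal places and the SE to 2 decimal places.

x̄_st ≈ 59.62, SE ≈ 1.08

x̄_st = Σ W_h x̄_h = (1500·23.6 + 300·8.1 + 875·93.9 + 1175·119.1 + 1250·35.3)/5100 = 59.61961
V̂(x̄_st) = Σ W_h² (1 − n_h/N_h) s_h²/n_h, with W_h = N_h/N and N = 5100:
  stratum North: (1500/5100)²·(1 − 203/1500)·11.1²/203 = 0.0453984
  stratum South: (300/5100)²·(1 − 47/300)·4.6²/47 = 0.00131377
  stratum East: (875/5100)²·(1 − 138/875)·27.3²/138 = 0.1339
  stratum West: (1175/5100)²·(1 − 148/1175)·55.3²/148 = 0.958642
  stratum Central: (1250/5100)²·(1 − 292/1250)·11.7²/292 = 0.0215836
V̂(x̄_st) = 1.16084
SE(x̄_st) = √1.16084 = 1.07742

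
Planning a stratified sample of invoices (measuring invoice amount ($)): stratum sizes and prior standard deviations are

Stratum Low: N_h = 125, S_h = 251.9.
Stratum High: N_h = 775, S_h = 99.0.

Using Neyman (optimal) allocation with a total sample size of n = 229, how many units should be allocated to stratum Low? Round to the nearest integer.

67

Neyman allocation: n_h = n · N_h S_h / Σ N_i S_i, with n = 229.
  stratum Low: N_h·S_h = 125·251.9 = 31487.50
  stratum High: N_h·S_h = 775·99.0 = 76725.00
Σ N_h S_h = 108212.50
n for stratum Low = 229·31487.50/108212.50 = 66.634 → 67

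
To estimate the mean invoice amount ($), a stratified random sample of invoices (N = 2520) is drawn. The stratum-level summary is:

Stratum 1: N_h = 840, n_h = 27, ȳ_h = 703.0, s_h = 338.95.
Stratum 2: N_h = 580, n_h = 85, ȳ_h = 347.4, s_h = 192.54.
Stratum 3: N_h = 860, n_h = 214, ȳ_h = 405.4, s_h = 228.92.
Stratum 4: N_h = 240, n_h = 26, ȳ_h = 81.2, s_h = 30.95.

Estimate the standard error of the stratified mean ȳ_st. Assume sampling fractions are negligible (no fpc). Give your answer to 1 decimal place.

SE(ȳ_st) ≈ 22.9

V̂(ȳ_st) = Σ W_h² s_h²/n_h, with W_h = N_h/N and N = 2520:
  stratum 1: (840/2520)²·338.95²/27 = 472.786
  stratum 2: (580/2520)²·192.54²/85 = 23.1035
  stratum 3: (860/2520)²·228.92²/214 = 28.52
  stratum 4: (240/2520)²·30.95²/26 = 0.334171
V̂(ȳ_st) = 524.744
SE(ȳ_st) = √524.744 = 22.9073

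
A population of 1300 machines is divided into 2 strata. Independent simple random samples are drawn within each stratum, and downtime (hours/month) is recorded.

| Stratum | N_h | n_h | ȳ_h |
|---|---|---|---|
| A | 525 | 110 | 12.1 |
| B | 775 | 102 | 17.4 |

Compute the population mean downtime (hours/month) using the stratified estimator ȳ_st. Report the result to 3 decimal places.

N = Σ N_h = 1300. Stratum weights W_h = N_h/N.
ȳ_st = (525·12.1 + 775·17.4) / 1300 = 15.25962

ȳ_st ≈ 15.260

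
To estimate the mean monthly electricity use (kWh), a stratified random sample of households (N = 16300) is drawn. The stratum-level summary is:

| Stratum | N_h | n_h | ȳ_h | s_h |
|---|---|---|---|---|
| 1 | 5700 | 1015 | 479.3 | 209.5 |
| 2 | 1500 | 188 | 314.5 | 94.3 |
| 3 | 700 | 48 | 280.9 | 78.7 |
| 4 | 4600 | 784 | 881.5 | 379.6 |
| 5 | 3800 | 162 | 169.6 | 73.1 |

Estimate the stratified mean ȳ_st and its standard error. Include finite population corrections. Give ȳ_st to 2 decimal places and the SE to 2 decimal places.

ȳ_st = Σ W_h ȳ_h = (5700·479.3 + 1500·314.5 + 700·280.9 + 4600·881.5 + 3800·169.6)/16300 = 496.91840
V̂(ȳ_st) = Σ W_h² (1 − n_h/N_h) s_h²/n_h, with W_h = N_h/N and N = 16300:
  stratum 1: (5700/16300)²·(1 − 1015/5700)·209.5²/1015 = 4.34622
  stratum 2: (1500/16300)²·(1 − 188/1500)·94.3²/188 = 0.350361
  stratum 3: (700/16300)²·(1 − 48/700)·78.7²/48 = 0.221656
  stratum 4: (4600/16300)²·(1 − 784/4600)·379.6²/784 = 12.143
  stratum 5: (3800/16300)²·(1 − 162/3800)·73.1²/162 = 1.71629
V̂(ȳ_st) = 18.7776
SE(ȳ_st) = √18.7776 = 4.33331

ȳ_st ≈ 496.92, SE ≈ 4.33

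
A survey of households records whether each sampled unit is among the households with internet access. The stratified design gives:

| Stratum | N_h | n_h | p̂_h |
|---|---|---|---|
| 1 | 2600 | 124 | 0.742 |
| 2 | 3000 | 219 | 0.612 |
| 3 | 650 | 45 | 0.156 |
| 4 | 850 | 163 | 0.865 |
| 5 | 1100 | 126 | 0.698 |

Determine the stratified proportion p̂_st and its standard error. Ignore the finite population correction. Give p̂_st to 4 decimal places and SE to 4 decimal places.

p̂_st ≈ 0.6548, SE ≈ 0.0190

N = 8200; stratum weights W_h = N_h/N.
p̂_st = Σ W_h p̂_h = (2600·0.742 + 3000·0.612 + 650·0.156 + 850·0.865 + 1100·0.698)/8200 = 0.65484
V̂(p̂_st) = Σ W_h² p̂_h(1−p̂_h)/(n_h−1):
  stratum 1: (2600/8200)²·0.742·0.258/123 = 0.000156472
  stratum 2: (3000/8200)²·0.612·0.388/218 = 0.000145795
  stratum 3: (650/8200)²·0.156·0.844/44 = 1.88024e-05
  stratum 4: (850/8200)²·0.865·0.135/162 = 7.74542e-06
  stratum 5: (1100/8200)²·0.698·0.302/125 = 3.03466e-05
V̂(p̂_st) = 0.000359161; SE = √V̂ = 0.0189516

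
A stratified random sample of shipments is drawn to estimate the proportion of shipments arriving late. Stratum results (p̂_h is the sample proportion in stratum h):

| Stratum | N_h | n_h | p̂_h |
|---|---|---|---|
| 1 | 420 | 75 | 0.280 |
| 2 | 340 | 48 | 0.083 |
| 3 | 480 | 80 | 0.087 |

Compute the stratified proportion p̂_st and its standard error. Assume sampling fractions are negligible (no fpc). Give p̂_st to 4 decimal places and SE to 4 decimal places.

p̂_st ≈ 0.1513, SE ≈ 0.0242

N = 1240; stratum weights W_h = N_h/N.
p̂_st = Σ W_h p̂_h = (420·0.280 + 340·0.083 + 480·0.087)/1240 = 0.15127
V̂(p̂_st) = Σ W_h² p̂_h(1−p̂_h)/(n_h−1):
  stratum 1: (420/1240)²·0.280·0.720/74 = 0.000312546
  stratum 2: (340/1240)²·0.083·0.917/47 = 0.000121749
  stratum 3: (480/1240)²·0.087·0.913/79 = 0.000150661
V̂(p̂_st) = 0.000584956; SE = √V̂ = 0.0241859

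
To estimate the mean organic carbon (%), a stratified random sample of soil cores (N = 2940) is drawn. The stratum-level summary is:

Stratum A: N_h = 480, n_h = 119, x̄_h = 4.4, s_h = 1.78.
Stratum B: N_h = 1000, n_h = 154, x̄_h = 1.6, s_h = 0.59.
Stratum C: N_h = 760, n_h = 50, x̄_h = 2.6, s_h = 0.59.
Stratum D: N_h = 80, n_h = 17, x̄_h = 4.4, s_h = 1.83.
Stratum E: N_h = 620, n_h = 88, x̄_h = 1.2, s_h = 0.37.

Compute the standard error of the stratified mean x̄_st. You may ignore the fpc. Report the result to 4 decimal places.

V̂(x̄_st) = Σ W_h² s_h²/n_h, with W_h = N_h/N and N = 2940:
  stratum A: (480/2940)²·1.78²/119 = 0.00070971
  stratum B: (1000/2940)²·0.59²/154 = 0.00026151
  stratum C: (760/2940)²·0.59²/50 = 0.000465229
  stratum D: (80/2940)²·1.83²/17 = 0.000145861
  stratum E: (620/2940)²·0.37²/88 = 6.91846e-05
V̂(x̄_st) = 0.00165149
SE(x̄_st) = √0.00165149 = 0.0406386

SE(x̄_st) ≈ 0.0406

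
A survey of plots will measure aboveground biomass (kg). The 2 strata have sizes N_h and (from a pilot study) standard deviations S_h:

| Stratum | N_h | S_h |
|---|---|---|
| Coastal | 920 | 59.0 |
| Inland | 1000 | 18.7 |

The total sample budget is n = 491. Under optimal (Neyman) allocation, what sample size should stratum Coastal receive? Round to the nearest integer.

365

Neyman allocation: n_h = n · N_h S_h / Σ N_i S_i, with n = 491.
  stratum Coastal: N_h·S_h = 920·59.0 = 54280.00
  stratum Inland: N_h·S_h = 1000·18.7 = 18700.00
Σ N_h S_h = 72980.00
n for stratum Coastal = 491·54280.00/72980.00 = 365.189 → 365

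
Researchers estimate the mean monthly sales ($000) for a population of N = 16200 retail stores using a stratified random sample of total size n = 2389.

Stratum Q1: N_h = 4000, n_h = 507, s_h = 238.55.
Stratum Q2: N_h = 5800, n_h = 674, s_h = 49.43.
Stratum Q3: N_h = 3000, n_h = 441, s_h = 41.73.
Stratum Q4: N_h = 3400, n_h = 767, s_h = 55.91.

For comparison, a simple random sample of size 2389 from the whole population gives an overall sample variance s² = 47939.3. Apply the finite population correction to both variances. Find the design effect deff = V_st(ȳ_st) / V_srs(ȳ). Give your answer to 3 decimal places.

V̂(ȳ_st) = Σ W_h² (1 − n_h/N_h) s_h²/n_h, with W_h = N_h/N and N = 16200:
  stratum Q1: (4000/16200)²·(1 − 507/4000)·238.55²/507 = 5.97557
  stratum Q2: (5800/16200)²·(1 − 674/5800)·49.43²/674 = 0.410675
  stratum Q3: (3000/16200)²·(1 − 441/3000)·41.73²/441 = 0.11551
  stratum Q4: (3400/16200)²·(1 − 767/3400)·55.91²/767 = 0.139022
V_st = 6.64078
V_srs = (1 − 2389/16200)·47939.3/2389 = 17.1075
deff = V_st / V_srs = 6.64078/17.1075 = 0.3882

deff ≈ 0.388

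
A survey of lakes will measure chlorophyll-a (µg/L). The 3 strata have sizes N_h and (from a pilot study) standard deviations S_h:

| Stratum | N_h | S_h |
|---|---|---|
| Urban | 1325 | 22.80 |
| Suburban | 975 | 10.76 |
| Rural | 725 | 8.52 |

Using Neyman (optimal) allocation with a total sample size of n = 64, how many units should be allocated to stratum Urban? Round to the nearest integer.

Neyman allocation: n_h = n · N_h S_h / Σ N_i S_i, with n = 64.
  stratum Urban: N_h·S_h = 1325·22.80 = 30210.00
  stratum Suburban: N_h·S_h = 975·10.76 = 10491.00
  stratum Rural: N_h·S_h = 725·8.52 = 6177.00
Σ N_h S_h = 46878.00
n for stratum Urban = 64·30210.00/46878.00 = 41.244 → 41

41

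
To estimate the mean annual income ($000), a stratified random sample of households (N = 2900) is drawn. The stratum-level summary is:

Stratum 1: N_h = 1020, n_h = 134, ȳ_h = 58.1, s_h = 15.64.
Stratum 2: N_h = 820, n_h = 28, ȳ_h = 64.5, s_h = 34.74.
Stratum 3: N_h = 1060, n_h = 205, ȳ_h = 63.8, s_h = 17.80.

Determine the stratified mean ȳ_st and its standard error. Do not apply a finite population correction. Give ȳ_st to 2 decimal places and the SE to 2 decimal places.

ȳ_st ≈ 61.99, SE ≈ 1.97

ȳ_st = Σ W_h ȳ_h = (1020·58.1 + 820·64.5 + 1060·63.8)/2900 = 61.99310
V̂(ȳ_st) = Σ W_h² s_h²/n_h, with W_h = N_h/N and N = 2900:
  stratum 1: (1020/2900)²·15.64²/134 = 0.225826
  stratum 2: (820/2900)²·34.74²/28 = 3.44614
  stratum 3: (1060/2900)²·17.80²/205 = 0.206491
V̂(ȳ_st) = 3.87846
SE(ȳ_st) = √3.87846 = 1.96938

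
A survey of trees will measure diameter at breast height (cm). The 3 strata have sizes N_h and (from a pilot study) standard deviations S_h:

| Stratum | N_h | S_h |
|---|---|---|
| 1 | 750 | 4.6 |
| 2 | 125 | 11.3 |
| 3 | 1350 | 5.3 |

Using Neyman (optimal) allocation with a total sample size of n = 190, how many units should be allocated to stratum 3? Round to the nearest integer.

113

Neyman allocation: n_h = n · N_h S_h / Σ N_i S_i, with n = 190.
  stratum 1: N_h·S_h = 750·4.6 = 3450.00
  stratum 2: N_h·S_h = 125·11.3 = 1412.50
  stratum 3: N_h·S_h = 1350·5.3 = 7155.00
Σ N_h S_h = 12017.50
n for stratum 3 = 190·7155.00/12017.50 = 113.123 → 113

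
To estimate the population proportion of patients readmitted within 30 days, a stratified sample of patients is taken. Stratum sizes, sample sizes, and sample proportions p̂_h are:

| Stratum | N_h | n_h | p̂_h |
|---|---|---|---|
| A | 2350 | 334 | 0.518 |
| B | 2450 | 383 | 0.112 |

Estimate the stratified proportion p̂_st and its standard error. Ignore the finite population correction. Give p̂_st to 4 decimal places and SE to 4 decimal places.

N = 4800; stratum weights W_h = N_h/N.
p̂_st = Σ W_h p̂_h = (2350·0.518 + 2450·0.112)/4800 = 0.31077
V̂(p̂_st) = Σ W_h² p̂_h(1−p̂_h)/(n_h−1):
  stratum A: (2350/4800)²·0.518·0.482/333 = 0.000179716
  stratum B: (2450/4800)²·0.112·0.888/382 = 6.78293e-05
V̂(p̂_st) = 0.000247545; SE = √V̂ = 0.0157336

p̂_st ≈ 0.3108, SE ≈ 0.0157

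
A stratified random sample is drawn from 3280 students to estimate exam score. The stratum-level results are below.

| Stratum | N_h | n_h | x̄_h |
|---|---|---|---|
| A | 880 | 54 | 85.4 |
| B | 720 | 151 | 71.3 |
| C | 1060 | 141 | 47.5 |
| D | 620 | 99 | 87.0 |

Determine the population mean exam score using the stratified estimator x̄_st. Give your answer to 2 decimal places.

x̄_st ≈ 70.36

N = Σ N_h = 3280. Stratum weights W_h = N_h/N.
x̄_st = (880·85.4 + 720·71.3 + 1060·47.5 + 620·87.0) / 3280 = 70.3591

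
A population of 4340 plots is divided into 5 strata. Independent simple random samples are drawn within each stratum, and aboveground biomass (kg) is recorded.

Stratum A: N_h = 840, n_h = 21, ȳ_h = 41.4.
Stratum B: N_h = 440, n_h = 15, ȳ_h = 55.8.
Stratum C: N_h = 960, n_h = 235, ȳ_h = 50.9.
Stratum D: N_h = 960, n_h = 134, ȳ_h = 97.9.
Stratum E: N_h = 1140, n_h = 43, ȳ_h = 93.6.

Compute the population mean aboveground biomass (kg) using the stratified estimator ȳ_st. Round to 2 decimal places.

N = Σ N_h = 4340. Stratum weights W_h = N_h/N.
ȳ_st = (840·41.4 + 440·55.8 + 960·50.9 + 960·97.9 + 1140·93.6) / 4340 = 71.1705

ȳ_st ≈ 71.17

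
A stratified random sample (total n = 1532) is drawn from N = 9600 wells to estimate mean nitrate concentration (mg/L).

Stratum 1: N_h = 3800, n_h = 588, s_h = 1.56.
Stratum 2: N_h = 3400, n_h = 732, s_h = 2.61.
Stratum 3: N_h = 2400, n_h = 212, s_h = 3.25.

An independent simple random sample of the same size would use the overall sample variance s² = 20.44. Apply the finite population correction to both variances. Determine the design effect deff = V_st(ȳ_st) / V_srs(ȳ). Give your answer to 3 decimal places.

V̂(ȳ_st) = Σ W_h² (1 − n_h/N_h) s_h²/n_h, with W_h = N_h/N and N = 9600:
  stratum 1: (3800/9600)²·(1 − 588/3800)·1.56²/588 = 0.000548136
  stratum 2: (3400/9600)²·(1 − 732/3400)·2.61²/732 = 0.000915993
  stratum 3: (2400/9600)²·(1 − 212/2400)·3.25²/212 = 0.00283888
V_st = 0.00430301
V_srs = (1 − 1532/9600)·20.44/1532 = 0.0112129
deff = V_st / V_srs = 0.00430301/0.0112129 = 0.3838

deff ≈ 0.384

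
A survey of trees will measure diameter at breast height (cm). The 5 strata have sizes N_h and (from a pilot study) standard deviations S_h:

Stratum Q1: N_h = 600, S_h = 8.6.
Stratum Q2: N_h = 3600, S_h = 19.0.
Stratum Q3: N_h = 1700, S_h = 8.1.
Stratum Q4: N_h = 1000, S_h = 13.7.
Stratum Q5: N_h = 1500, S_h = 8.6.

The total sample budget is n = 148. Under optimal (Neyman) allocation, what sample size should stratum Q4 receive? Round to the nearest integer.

Neyman allocation: n_h = n · N_h S_h / Σ N_i S_i, with n = 148.
  stratum Q1: N_h·S_h = 600·8.6 = 5160.00
  stratum Q2: N_h·S_h = 3600·19.0 = 68400.00
  stratum Q3: N_h·S_h = 1700·8.1 = 13770.00
  stratum Q4: N_h·S_h = 1000·13.7 = 13700.00
  stratum Q5: N_h·S_h = 1500·8.6 = 12900.00
Σ N_h S_h = 113930.00
n for stratum Q4 = 148·13700.00/113930.00 = 17.797 → 18

18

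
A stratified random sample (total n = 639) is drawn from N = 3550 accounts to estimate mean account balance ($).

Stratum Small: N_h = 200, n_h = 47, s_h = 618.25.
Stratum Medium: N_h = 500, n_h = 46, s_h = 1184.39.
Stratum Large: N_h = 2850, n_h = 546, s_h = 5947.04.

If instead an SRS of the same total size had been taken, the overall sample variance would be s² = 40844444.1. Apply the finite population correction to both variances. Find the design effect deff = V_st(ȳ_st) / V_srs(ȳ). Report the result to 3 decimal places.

deff ≈ 0.655

V̂(ȳ_st) = Σ W_h² (1 − n_h/N_h) s_h²/n_h, with W_h = N_h/N and N = 3550:
  stratum Small: (200/3550)²·(1 − 47/200)·618.25²/47 = 19.7467
  stratum Medium: (500/3550)²·(1 − 46/500)·1184.39²/46 = 549.289
  stratum Large: (2850/3550)²·(1 − 546/2850)·5947.04²/546 = 33750.5
V_st = 34319.5
V_srs = (1 − 639/3550)·40844444.1/639 = 52413.8
deff = V_st / V_srs = 34319.5/52413.8 = 0.6548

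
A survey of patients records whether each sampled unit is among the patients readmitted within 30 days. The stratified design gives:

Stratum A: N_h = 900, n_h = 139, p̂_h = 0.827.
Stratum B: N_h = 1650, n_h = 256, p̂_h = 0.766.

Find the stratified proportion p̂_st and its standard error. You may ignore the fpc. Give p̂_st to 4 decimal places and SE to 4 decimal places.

N = 2550; stratum weights W_h = N_h/N.
p̂_st = Σ W_h p̂_h = (900·0.827 + 1650·0.766)/2550 = 0.78753
V̂(p̂_st) = Σ W_h² p̂_h(1−p̂_h)/(n_h−1):
  stratum A: (900/2550)²·0.827·0.173/138 = 0.000129145
  stratum B: (1650/2550)²·0.766·0.234/255 = 0.000294301
V̂(p̂_st) = 0.000423446; SE = √V̂ = 0.0205778

p̂_st ≈ 0.7875, SE ≈ 0.0206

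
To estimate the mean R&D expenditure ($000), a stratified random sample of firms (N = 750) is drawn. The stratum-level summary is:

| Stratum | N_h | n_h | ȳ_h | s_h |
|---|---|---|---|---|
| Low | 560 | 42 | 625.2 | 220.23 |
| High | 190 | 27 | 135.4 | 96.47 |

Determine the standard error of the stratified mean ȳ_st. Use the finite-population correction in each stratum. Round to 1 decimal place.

SE(ȳ_st) ≈ 24.8

V̂(ȳ_st) = Σ W_h² (1 − n_h/N_h) s_h²/n_h, with W_h = N_h/N and N = 750:
  stratum Low: (560/750)²·(1 − 42/560)·220.23²/42 = 595.524
  stratum High: (190/750)²·(1 − 27/190)·96.47²/27 = 18.9775
V̂(ȳ_st) = 614.501
SE(ȳ_st) = √614.501 = 24.7891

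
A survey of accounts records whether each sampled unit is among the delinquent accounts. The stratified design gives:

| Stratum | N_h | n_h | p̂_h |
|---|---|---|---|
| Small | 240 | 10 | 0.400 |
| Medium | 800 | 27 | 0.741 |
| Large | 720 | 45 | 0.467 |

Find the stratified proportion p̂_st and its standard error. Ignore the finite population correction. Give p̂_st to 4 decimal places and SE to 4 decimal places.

N = 1760; stratum weights W_h = N_h/N.
p̂_st = Σ W_h p̂_h = (240·0.400 + 800·0.741 + 720·0.467)/1760 = 0.58241
V̂(p̂_st) = Σ W_h² p̂_h(1−p̂_h)/(n_h−1):
  stratum Small: (240/1760)²·0.400·0.600/9 = 0.000495868
  stratum Medium: (800/1760)²·0.741·0.259/26 = 0.0015251
  stratum Large: (720/1760)²·0.467·0.533/44 = 0.000946741
V̂(p̂_st) = 0.00296771; SE = √V̂ = 0.0544767

p̂_st ≈ 0.5824, SE ≈ 0.0545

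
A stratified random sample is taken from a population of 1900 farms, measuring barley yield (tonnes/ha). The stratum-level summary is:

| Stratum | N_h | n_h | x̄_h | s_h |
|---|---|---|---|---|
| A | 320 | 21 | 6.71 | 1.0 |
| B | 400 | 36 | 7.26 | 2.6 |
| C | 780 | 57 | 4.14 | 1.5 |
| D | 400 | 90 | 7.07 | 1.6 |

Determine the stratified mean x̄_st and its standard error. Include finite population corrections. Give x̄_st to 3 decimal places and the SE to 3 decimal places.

x̄_st ≈ 5.847, SE ≈ 0.126

x̄_st = Σ W_h x̄_h = (320·6.71 + 400·7.26 + 780·4.14 + 400·7.07)/1900 = 5.84653
V̂(x̄_st) = Σ W_h² (1 − n_h/N_h) s_h²/n_h, with W_h = N_h/N and N = 1900:
  stratum A: (320/1900)²·(1 − 21/320)·1.0²/21 = 0.0012621
  stratum B: (400/1900)²·(1 − 36/400)·2.6²/36 = 0.00757353
  stratum C: (780/1900)²·(1 − 57/780)·1.5²/57 = 0.00616642
  stratum D: (400/1900)²·(1 − 90/400)·1.6²/90 = 0.000977039
V̂(x̄_st) = 0.0159791
SE(x̄_st) = √0.0159791 = 0.126408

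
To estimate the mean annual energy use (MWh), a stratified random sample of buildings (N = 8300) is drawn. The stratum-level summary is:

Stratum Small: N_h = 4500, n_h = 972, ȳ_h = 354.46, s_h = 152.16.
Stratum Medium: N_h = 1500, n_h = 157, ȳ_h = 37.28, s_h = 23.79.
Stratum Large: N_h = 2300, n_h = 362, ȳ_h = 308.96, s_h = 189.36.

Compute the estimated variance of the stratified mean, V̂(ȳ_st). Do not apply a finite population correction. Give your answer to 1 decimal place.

V̂(ȳ_st) = Σ W_h² s_h²/n_h, with W_h = N_h/N and N = 8300:
  stratum Small: (4500/8300)²·152.16²/972 = 7.0017
  stratum Medium: (1500/8300)²·23.79²/157 = 0.117738
  stratum Large: (2300/8300)²·189.36²/362 = 7.60619
V̂(ȳ_st) = 14.7256

V̂(ȳ_st) ≈ 14.7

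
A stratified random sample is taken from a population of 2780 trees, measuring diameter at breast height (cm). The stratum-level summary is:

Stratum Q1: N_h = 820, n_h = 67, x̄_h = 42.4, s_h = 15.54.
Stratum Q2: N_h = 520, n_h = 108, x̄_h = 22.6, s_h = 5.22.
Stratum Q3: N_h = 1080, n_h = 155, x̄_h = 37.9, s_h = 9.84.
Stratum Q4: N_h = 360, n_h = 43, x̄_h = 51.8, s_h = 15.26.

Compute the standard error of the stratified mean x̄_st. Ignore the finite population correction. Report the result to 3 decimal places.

SE(x̄_st) ≈ 0.712

V̂(x̄_st) = Σ W_h² s_h²/n_h, with W_h = N_h/N and N = 2780:
  stratum Q1: (820/2780)²·15.54²/67 = 0.313592
  stratum Q2: (520/2780)²·5.22²/108 = 0.00882743
  stratum Q3: (1080/2780)²·9.84²/155 = 0.0942793
  stratum Q4: (360/2780)²·15.26²/43 = 0.0908147
V̂(x̄_st) = 0.507514
SE(x̄_st) = √0.507514 = 0.7124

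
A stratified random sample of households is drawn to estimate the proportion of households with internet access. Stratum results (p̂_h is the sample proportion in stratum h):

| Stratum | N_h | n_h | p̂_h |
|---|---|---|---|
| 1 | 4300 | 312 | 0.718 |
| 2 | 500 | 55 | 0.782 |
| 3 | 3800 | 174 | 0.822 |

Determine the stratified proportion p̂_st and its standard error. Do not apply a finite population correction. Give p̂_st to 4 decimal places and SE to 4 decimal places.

p̂_st ≈ 0.7677, SE ≈ 0.0184

N = 8600; stratum weights W_h = N_h/N.
p̂_st = Σ W_h p̂_h = (4300·0.718 + 500·0.782 + 3800·0.822)/8600 = 0.76767
V̂(p̂_st) = Σ W_h² p̂_h(1−p̂_h)/(n_h−1):
  stratum 1: (4300/8600)²·0.718·0.282/311 = 0.000162762
  stratum 2: (500/8600)²·0.782·0.218/54 = 1.06712e-05
  stratum 3: (3800/8600)²·0.822·0.178/173 = 0.000165126
V̂(p̂_st) = 0.000338559; SE = √V̂ = 0.0184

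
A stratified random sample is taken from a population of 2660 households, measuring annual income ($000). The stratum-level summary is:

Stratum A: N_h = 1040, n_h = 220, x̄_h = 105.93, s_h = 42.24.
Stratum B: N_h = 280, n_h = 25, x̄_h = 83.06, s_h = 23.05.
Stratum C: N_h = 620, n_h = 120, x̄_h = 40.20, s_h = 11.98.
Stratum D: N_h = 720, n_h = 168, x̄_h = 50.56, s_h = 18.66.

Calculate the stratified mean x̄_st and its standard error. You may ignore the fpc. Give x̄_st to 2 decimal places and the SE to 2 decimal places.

x̄_st = Σ W_h x̄_h = (1040·105.93 + 280·83.06 + 620·40.20 + 720·50.56)/2660 = 73.21474
V̂(x̄_st) = Σ W_h² s_h²/n_h, with W_h = N_h/N and N = 2660:
  stratum A: (1040/2660)²·42.24²/220 = 1.23973
  stratum B: (280/2660)²·23.05²/25 = 0.23548
  stratum C: (620/2660)²·11.98²/120 = 0.0649759
  stratum D: (720/2660)²·18.66²/168 = 0.15185
V̂(x̄_st) = 1.69204
SE(x̄_st) = √1.69204 = 1.30078

x̄_st ≈ 73.21, SE ≈ 1.30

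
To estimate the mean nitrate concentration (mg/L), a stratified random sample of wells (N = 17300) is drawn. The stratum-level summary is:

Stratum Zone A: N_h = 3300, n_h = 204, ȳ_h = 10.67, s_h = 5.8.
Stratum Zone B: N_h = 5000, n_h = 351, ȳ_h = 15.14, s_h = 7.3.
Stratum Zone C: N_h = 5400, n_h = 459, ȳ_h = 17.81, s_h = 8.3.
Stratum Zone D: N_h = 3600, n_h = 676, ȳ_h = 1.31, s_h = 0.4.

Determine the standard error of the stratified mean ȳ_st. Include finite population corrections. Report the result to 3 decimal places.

SE(ȳ_st) ≈ 0.176

V̂(ȳ_st) = Σ W_h² (1 − n_h/N_h) s_h²/n_h, with W_h = N_h/N and N = 17300:
  stratum Zone A: (3300/17300)²·(1 − 204/3300)·5.8²/204 = 0.00562922
  stratum Zone B: (5000/17300)²·(1 − 351/5000)·7.3²/351 = 0.0117917
  stratum Zone C: (5400/17300)²·(1 − 459/5400)·8.3²/459 = 0.0133801
  stratum Zone D: (3600/17300)²·(1 − 676/3600)·0.4²/676 = 8.32455e-06
V̂(ȳ_st) = 0.0308094
SE(ȳ_st) = √0.0308094 = 0.175526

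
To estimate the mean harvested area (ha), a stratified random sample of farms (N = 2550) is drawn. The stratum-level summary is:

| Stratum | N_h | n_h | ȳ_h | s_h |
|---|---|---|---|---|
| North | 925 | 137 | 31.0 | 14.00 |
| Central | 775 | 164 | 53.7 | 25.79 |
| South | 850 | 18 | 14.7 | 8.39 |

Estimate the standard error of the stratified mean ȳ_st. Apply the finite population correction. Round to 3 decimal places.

V̂(ȳ_st) = Σ W_h² (1 − n_h/N_h) s_h²/n_h, with W_h = N_h/N and N = 2550:
  stratum North: (925/2550)²·(1 − 137/925)·14.00²/137 = 0.16037
  stratum Central: (775/2550)²·(1 − 164/775)·25.79²/164 = 0.295339
  stratum South: (850/2550)²·(1 − 18/850)·8.39²/18 = 0.425318
V̂(ȳ_st) = 0.881027
SE(ȳ_st) = √0.881027 = 0.93863

SE(ȳ_st) ≈ 0.939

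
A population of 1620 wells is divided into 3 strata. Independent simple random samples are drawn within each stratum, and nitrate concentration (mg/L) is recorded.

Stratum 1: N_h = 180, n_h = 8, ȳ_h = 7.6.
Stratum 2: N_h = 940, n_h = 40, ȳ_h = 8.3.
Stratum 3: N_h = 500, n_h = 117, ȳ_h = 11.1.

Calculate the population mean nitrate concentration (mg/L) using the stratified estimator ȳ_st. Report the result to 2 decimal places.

N = Σ N_h = 1620. Stratum weights W_h = N_h/N.
ȳ_st = (180·7.6 + 940·8.3 + 500·11.1) / 1620 = 9.0864

ȳ_st ≈ 9.09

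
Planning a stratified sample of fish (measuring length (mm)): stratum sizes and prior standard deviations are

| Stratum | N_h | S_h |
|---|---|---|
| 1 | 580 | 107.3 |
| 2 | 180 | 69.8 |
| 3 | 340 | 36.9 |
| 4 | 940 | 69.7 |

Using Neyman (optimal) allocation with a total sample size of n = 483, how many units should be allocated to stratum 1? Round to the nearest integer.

197

Neyman allocation: n_h = n · N_h S_h / Σ N_i S_i, with n = 483.
  stratum 1: N_h·S_h = 580·107.3 = 62234.00
  stratum 2: N_h·S_h = 180·69.8 = 12564.00
  stratum 3: N_h·S_h = 340·36.9 = 12546.00
  stratum 4: N_h·S_h = 940·69.7 = 65518.00
Σ N_h S_h = 152862.00
n for stratum 1 = 483·62234.00/152862.00 = 196.642 → 197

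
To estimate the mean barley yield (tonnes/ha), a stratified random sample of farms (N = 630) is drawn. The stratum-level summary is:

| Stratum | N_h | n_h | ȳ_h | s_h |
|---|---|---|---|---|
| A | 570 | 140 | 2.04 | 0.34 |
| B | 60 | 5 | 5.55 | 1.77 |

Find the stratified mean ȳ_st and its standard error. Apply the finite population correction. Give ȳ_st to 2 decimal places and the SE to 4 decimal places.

ȳ_st = Σ W_h ȳ_h = (570·2.04 + 60·5.55)/630 = 2.37429
V̂(ȳ_st) = Σ W_h² (1 − n_h/N_h) s_h²/n_h, with W_h = N_h/N and N = 630:
  stratum A: (570/630)²·(1 − 140/570)·0.34²/140 = 0.000509908
  stratum B: (60/630)²·(1 − 5/60)·1.77²/5 = 0.00520966
V̂(ȳ_st) = 0.00571957
SE(ȳ_st) = √0.00571957 = 0.0756278

ȳ_st ≈ 2.37, SE ≈ 0.0756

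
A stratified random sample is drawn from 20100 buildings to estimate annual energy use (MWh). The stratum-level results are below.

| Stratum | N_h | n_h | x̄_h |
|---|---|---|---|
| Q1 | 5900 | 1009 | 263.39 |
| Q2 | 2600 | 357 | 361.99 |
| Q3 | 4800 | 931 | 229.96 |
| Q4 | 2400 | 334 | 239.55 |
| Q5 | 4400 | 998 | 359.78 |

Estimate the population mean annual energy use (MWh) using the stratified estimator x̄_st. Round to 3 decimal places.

x̄_st ≈ 286.415

N = Σ N_h = 20100. Stratum weights W_h = N_h/N.
x̄_st = (5900·263.39 + 2600·361.99 + 4800·229.96 + 2400·239.55 + 4400·359.78) / 20100 = 286.41468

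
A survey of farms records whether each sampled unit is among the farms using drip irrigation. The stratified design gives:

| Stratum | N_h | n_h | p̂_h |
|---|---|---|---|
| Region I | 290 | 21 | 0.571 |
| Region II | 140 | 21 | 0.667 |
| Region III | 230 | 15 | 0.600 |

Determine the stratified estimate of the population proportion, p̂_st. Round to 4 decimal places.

N = 660; stratum weights W_h = N_h/N.
p̂_st = Σ W_h p̂_h = (290·0.571 + 140·0.667 + 230·0.600)/660 = 0.60147

p̂_st ≈ 0.6015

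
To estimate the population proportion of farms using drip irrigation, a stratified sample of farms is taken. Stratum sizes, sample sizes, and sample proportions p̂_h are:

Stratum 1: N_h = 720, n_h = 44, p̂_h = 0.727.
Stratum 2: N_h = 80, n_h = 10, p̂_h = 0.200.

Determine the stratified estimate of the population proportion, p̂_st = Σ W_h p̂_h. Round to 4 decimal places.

p̂_st ≈ 0.6743

N = 800; stratum weights W_h = N_h/N.
p̂_st = Σ W_h p̂_h = (720·0.727 + 80·0.200)/800 = 0.67430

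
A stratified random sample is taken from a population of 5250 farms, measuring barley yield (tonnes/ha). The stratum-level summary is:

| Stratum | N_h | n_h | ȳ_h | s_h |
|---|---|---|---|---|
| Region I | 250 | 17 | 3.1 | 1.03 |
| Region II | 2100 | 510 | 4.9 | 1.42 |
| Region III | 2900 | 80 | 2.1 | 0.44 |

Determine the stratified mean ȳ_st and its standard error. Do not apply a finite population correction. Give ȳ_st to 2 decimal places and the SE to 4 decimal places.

ȳ_st ≈ 3.27, SE ≈ 0.0389

ȳ_st = Σ W_h ȳ_h = (250·3.1 + 2100·4.9 + 2900·2.1)/5250 = 3.26762
V̂(ȳ_st) = Σ W_h² s_h²/n_h, with W_h = N_h/N and N = 5250:
  stratum Region I: (250/5250)²·1.03²/17 = 0.00014151
  stratum Region II: (2100/5250)²·1.42²/510 = 0.000632596
  stratum Region III: (2900/5250)²·0.44²/80 = 0.000738402
V̂(ȳ_st) = 0.00151251
SE(ȳ_st) = √0.00151251 = 0.038891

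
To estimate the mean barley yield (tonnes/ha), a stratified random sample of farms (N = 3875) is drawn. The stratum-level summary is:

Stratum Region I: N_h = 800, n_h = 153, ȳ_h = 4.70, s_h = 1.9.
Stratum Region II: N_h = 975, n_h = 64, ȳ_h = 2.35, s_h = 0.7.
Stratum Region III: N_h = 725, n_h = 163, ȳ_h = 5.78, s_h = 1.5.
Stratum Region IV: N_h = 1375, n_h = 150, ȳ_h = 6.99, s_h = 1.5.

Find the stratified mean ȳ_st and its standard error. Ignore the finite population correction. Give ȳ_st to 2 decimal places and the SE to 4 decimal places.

ȳ_st = Σ W_h ȳ_h = (800·4.70 + 975·2.35 + 725·5.78 + 1375·6.99)/3875 = 5.12335
V̂(ȳ_st) = Σ W_h² s_h²/n_h, with W_h = N_h/N and N = 3875:
  stratum Region I: (800/3875)²·1.9²/153 = 0.00100566
  stratum Region II: (975/3875)²·0.7²/64 = 0.00048471
  stratum Region III: (725/3875)²·1.5²/163 = 0.000483201
  stratum Region IV: (1375/3875)²·1.5²/150 = 0.00188866
V̂(ȳ_st) = 0.00386223
SE(ȳ_st) = √0.00386223 = 0.0621468

ȳ_st ≈ 5.12, SE ≈ 0.0621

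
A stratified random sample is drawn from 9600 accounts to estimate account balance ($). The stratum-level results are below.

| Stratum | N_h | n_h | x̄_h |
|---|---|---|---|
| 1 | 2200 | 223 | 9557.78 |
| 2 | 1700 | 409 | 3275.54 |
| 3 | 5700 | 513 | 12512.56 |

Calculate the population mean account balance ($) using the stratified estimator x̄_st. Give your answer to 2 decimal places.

x̄_st ≈ 10199.70

N = Σ N_h = 9600. Stratum weights W_h = N_h/N.
x̄_st = (2200·9557.78 + 1700·3275.54 + 5700·12512.56) / 9600 = 10199.7006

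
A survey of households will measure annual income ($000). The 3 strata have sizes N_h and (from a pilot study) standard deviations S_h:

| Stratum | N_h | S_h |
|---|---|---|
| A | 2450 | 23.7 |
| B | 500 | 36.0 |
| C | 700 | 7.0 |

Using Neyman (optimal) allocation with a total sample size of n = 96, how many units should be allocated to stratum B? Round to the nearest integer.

Neyman allocation: n_h = n · N_h S_h / Σ N_i S_i, with n = 96.
  stratum A: N_h·S_h = 2450·23.7 = 58065.00
  stratum B: N_h·S_h = 500·36.0 = 18000.00
  stratum C: N_h·S_h = 700·7.0 = 4900.00
Σ N_h S_h = 80965.00
n for stratum B = 96·18000.00/80965.00 = 21.343 → 21

21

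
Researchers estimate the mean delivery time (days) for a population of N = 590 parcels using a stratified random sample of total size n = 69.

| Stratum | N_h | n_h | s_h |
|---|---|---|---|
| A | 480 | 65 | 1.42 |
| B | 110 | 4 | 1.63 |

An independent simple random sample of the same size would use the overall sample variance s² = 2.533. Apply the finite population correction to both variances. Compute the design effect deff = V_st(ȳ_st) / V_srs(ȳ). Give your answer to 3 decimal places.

V̂(ȳ_st) = Σ W_h² (1 − n_h/N_h) s_h²/n_h, with W_h = N_h/N and N = 590:
  stratum A: (480/590)²·(1 − 65/480)·1.42²/65 = 0.0177521
  stratum B: (110/590)²·(1 − 4/110)·1.63²/4 = 0.022249
V_st = 0.040001
V_srs = (1 − 69/590)·2.533/69 = 0.0324169
deff = V_st / V_srs = 0.040001/0.0324169 = 1.2340

deff ≈ 1.234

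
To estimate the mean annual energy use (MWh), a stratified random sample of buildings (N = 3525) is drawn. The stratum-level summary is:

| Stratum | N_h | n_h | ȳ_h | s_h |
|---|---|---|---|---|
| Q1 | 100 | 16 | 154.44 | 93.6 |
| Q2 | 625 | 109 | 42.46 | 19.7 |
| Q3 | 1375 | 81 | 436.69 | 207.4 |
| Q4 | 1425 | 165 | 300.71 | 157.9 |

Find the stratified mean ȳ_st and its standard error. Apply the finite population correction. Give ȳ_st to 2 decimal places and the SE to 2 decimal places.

ȳ_st = Σ W_h ȳ_h = (100·154.44 + 625·42.46 + 1375·436.69 + 1425·300.71)/3525 = 303.81333
V̂(ȳ_st) = Σ W_h² (1 − n_h/N_h) s_h²/n_h, with W_h = N_h/N and N = 3525:
  stratum Q1: (100/3525)²·(1 − 16/100)·93.6²/16 = 0.370163
  stratum Q2: (625/3525)²·(1 − 109/625)·19.7²/109 = 0.0924097
  stratum Q3: (1375/3525)²·(1 − 81/1375)·207.4²/81 = 76.0416
  stratum Q4: (1425/3525)²·(1 − 165/1425)·157.9²/165 = 21.8347
V̂(ȳ_st) = 98.3389
SE(ȳ_st) = √98.3389 = 9.9166

ȳ_st ≈ 303.81, SE ≈ 9.92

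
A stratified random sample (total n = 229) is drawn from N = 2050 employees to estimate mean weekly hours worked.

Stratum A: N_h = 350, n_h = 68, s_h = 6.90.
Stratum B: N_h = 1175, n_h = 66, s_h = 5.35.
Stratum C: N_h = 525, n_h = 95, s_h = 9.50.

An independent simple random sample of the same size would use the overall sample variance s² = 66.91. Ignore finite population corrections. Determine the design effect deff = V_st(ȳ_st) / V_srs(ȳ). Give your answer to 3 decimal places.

deff ≈ 0.771

V̂(ȳ_st) = Σ W_h² s_h²/n_h, with W_h = N_h/N and N = 2050:
  stratum A: (350/2050)²·6.90²/68 = 0.0204088
  stratum B: (1175/2050)²·5.35²/66 = 0.142473
  stratum C: (525/2050)²·9.50²/95 = 0.0623067
V_st = 0.225188
V_srs = s²/n = 66.91/229 = 0.292183
deff = V_st / V_srs = 0.225188/0.292183 = 0.7707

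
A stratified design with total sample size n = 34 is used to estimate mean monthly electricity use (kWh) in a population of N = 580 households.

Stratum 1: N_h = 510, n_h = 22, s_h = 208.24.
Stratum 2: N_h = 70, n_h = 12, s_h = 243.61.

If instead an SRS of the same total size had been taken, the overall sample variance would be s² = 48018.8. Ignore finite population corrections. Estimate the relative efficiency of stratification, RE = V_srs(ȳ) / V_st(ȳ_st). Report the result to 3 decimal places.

RE ≈ 0.885

V̂(ȳ_st) = Σ W_h² s_h²/n_h, with W_h = N_h/N and N = 580:
  stratum 1: (510/580)²·208.24²/22 = 1524.02
  stratum 2: (70/580)²·243.61²/12 = 72.0359
V_st = 1596.05
V_srs = s²/n = 48018.8/34 = 1412.32
Relative efficiency = V_srs / V_st = 1412.32/1596.05 = 0.8849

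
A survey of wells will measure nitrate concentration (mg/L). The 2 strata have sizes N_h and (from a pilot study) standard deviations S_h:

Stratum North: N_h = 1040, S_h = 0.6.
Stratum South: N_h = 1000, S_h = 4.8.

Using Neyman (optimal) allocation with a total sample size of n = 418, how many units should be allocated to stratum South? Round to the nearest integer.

370

Neyman allocation: n_h = n · N_h S_h / Σ N_i S_i, with n = 418.
  stratum North: N_h·S_h = 1040·0.6 = 624.00
  stratum South: N_h·S_h = 1000·4.8 = 4800.00
Σ N_h S_h = 5424.00
n for stratum South = 418·4800.00/5424.00 = 369.912 → 370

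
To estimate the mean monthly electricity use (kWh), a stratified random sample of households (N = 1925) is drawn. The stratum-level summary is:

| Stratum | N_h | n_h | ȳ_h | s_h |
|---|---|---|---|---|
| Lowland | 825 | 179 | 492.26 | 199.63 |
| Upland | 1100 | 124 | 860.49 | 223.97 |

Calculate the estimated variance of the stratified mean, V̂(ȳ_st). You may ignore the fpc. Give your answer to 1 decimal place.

V̂(ȳ_st) ≈ 173.0

V̂(ȳ_st) = Σ W_h² s_h²/n_h, with W_h = N_h/N and N = 1925:
  stratum Lowland: (825/1925)²·199.63²/179 = 40.8926
  stratum Upland: (1100/1925)²·223.97²/124 = 132.094
V̂(ȳ_st) = 172.986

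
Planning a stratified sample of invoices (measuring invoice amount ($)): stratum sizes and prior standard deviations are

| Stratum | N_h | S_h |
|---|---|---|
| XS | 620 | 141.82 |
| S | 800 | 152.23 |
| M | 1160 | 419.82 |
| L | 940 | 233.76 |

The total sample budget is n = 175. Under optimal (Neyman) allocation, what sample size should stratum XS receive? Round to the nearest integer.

17

Neyman allocation: n_h = n · N_h S_h / Σ N_i S_i, with n = 175.
  stratum XS: N_h·S_h = 620·141.82 = 87928.40
  stratum S: N_h·S_h = 800·152.23 = 121784.00
  stratum M: N_h·S_h = 1160·419.82 = 486991.20
  stratum L: N_h·S_h = 940·233.76 = 219734.40
Σ N_h S_h = 916438.00
n for stratum XS = 175·87928.40/916438.00 = 16.791 → 17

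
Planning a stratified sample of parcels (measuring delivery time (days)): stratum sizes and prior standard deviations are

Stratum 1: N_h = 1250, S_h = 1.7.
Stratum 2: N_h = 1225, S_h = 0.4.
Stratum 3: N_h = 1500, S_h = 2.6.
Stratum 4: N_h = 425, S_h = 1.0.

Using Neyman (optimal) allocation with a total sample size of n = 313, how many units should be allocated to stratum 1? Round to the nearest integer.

Neyman allocation: n_h = n · N_h S_h / Σ N_i S_i, with n = 313.
  stratum 1: N_h·S_h = 1250·1.7 = 2125.00
  stratum 2: N_h·S_h = 1225·0.4 = 490.00
  stratum 3: N_h·S_h = 1500·2.6 = 3900.00
  stratum 4: N_h·S_h = 425·1.0 = 425.00
Σ N_h S_h = 6940.00
n for stratum 1 = 313·2125.00/6940.00 = 95.839 → 96

96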